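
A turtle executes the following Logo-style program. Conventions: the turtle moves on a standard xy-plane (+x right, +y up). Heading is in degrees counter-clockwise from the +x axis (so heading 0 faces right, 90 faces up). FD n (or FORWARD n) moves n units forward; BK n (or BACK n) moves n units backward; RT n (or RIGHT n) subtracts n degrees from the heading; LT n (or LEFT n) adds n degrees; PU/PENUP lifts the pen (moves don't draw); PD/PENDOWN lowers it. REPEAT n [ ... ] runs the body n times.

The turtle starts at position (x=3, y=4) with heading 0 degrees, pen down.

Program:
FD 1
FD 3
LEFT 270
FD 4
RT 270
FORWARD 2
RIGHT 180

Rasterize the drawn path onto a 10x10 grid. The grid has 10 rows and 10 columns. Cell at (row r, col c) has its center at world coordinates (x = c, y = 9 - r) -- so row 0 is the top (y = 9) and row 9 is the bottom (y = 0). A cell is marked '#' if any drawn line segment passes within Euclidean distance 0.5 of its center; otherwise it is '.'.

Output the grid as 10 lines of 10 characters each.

Answer: ..........
..........
..........
..........
..........
...#####..
.......#..
.......#..
.......#..
.......###

Derivation:
Segment 0: (3,4) -> (4,4)
Segment 1: (4,4) -> (7,4)
Segment 2: (7,4) -> (7,0)
Segment 3: (7,0) -> (9,0)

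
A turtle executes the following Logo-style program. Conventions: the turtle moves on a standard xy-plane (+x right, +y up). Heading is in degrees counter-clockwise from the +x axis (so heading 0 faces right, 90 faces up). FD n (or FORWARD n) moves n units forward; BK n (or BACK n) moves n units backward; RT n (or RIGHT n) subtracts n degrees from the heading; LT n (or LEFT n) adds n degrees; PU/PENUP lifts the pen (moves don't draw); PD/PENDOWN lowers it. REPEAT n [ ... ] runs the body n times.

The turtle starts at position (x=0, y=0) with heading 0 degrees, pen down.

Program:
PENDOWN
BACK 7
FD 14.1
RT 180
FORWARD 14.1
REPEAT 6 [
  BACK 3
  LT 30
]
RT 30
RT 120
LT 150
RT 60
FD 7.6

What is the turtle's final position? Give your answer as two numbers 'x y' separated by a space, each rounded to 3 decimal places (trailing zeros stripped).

Executing turtle program step by step:
Start: pos=(0,0), heading=0, pen down
PD: pen down
BK 7: (0,0) -> (-7,0) [heading=0, draw]
FD 14.1: (-7,0) -> (7.1,0) [heading=0, draw]
RT 180: heading 0 -> 180
FD 14.1: (7.1,0) -> (-7,0) [heading=180, draw]
REPEAT 6 [
  -- iteration 1/6 --
  BK 3: (-7,0) -> (-4,0) [heading=180, draw]
  LT 30: heading 180 -> 210
  -- iteration 2/6 --
  BK 3: (-4,0) -> (-1.402,1.5) [heading=210, draw]
  LT 30: heading 210 -> 240
  -- iteration 3/6 --
  BK 3: (-1.402,1.5) -> (0.098,4.098) [heading=240, draw]
  LT 30: heading 240 -> 270
  -- iteration 4/6 --
  BK 3: (0.098,4.098) -> (0.098,7.098) [heading=270, draw]
  LT 30: heading 270 -> 300
  -- iteration 5/6 --
  BK 3: (0.098,7.098) -> (-1.402,9.696) [heading=300, draw]
  LT 30: heading 300 -> 330
  -- iteration 6/6 --
  BK 3: (-1.402,9.696) -> (-4,11.196) [heading=330, draw]
  LT 30: heading 330 -> 0
]
RT 30: heading 0 -> 330
RT 120: heading 330 -> 210
LT 150: heading 210 -> 0
RT 60: heading 0 -> 300
FD 7.6: (-4,11.196) -> (-0.2,4.614) [heading=300, draw]
Final: pos=(-0.2,4.614), heading=300, 10 segment(s) drawn

Answer: -0.2 4.614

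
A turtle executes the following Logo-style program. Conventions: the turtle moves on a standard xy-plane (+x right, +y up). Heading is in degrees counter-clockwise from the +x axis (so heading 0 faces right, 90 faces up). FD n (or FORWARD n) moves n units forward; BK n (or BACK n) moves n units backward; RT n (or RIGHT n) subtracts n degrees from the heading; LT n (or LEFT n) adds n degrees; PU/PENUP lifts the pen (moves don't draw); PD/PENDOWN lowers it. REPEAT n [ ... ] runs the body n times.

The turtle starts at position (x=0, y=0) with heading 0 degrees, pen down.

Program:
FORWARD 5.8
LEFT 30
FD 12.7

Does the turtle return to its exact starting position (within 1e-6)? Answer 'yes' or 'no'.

Answer: no

Derivation:
Executing turtle program step by step:
Start: pos=(0,0), heading=0, pen down
FD 5.8: (0,0) -> (5.8,0) [heading=0, draw]
LT 30: heading 0 -> 30
FD 12.7: (5.8,0) -> (16.799,6.35) [heading=30, draw]
Final: pos=(16.799,6.35), heading=30, 2 segment(s) drawn

Start position: (0, 0)
Final position: (16.799, 6.35)
Distance = 17.959; >= 1e-6 -> NOT closed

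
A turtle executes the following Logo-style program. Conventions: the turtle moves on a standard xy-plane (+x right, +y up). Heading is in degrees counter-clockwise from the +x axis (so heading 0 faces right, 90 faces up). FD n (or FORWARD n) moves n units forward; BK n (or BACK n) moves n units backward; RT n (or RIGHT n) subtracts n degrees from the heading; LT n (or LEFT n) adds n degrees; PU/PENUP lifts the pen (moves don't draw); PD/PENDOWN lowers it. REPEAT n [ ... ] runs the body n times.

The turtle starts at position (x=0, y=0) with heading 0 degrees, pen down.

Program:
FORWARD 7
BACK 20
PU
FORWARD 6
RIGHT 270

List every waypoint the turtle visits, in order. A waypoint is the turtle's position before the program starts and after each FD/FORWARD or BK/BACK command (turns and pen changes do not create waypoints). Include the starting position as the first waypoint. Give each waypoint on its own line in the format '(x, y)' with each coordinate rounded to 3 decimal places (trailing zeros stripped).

Executing turtle program step by step:
Start: pos=(0,0), heading=0, pen down
FD 7: (0,0) -> (7,0) [heading=0, draw]
BK 20: (7,0) -> (-13,0) [heading=0, draw]
PU: pen up
FD 6: (-13,0) -> (-7,0) [heading=0, move]
RT 270: heading 0 -> 90
Final: pos=(-7,0), heading=90, 2 segment(s) drawn
Waypoints (4 total):
(0, 0)
(7, 0)
(-13, 0)
(-7, 0)

Answer: (0, 0)
(7, 0)
(-13, 0)
(-7, 0)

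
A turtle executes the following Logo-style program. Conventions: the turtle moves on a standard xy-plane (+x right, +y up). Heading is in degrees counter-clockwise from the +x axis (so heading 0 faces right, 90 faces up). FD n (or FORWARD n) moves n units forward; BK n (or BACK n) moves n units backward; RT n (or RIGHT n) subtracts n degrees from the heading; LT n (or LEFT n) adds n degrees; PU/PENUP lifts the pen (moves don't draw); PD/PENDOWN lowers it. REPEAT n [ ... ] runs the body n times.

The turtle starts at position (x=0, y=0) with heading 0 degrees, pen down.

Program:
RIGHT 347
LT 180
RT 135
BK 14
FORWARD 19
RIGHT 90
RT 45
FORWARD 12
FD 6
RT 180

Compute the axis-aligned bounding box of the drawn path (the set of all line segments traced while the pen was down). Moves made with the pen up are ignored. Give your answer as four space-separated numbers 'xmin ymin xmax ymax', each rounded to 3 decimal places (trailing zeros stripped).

Answer: -7.419 -13.298 6.699 4.24

Derivation:
Executing turtle program step by step:
Start: pos=(0,0), heading=0, pen down
RT 347: heading 0 -> 13
LT 180: heading 13 -> 193
RT 135: heading 193 -> 58
BK 14: (0,0) -> (-7.419,-11.873) [heading=58, draw]
FD 19: (-7.419,-11.873) -> (2.65,4.24) [heading=58, draw]
RT 90: heading 58 -> 328
RT 45: heading 328 -> 283
FD 12: (2.65,4.24) -> (5.349,-7.452) [heading=283, draw]
FD 6: (5.349,-7.452) -> (6.699,-13.298) [heading=283, draw]
RT 180: heading 283 -> 103
Final: pos=(6.699,-13.298), heading=103, 4 segment(s) drawn

Segment endpoints: x in {-7.419, 0, 2.65, 5.349, 6.699}, y in {-13.298, -11.873, -7.452, 0, 4.24}
xmin=-7.419, ymin=-13.298, xmax=6.699, ymax=4.24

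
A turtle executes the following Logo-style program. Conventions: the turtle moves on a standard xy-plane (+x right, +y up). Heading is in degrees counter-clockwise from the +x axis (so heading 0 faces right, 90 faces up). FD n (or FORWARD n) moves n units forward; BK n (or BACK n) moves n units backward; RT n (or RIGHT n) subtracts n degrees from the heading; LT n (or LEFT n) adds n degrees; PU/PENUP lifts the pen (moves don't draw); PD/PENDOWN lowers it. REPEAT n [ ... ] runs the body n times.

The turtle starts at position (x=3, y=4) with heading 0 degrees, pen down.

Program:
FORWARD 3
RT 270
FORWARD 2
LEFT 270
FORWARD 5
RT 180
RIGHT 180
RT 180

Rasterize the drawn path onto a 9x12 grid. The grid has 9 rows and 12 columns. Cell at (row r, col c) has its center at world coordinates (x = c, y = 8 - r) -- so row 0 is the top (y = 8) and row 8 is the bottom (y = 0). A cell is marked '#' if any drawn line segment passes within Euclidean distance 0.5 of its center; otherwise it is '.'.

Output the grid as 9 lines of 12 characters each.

Segment 0: (3,4) -> (6,4)
Segment 1: (6,4) -> (6,6)
Segment 2: (6,6) -> (11,6)

Answer: ............
............
......######
......#.....
...####.....
............
............
............
............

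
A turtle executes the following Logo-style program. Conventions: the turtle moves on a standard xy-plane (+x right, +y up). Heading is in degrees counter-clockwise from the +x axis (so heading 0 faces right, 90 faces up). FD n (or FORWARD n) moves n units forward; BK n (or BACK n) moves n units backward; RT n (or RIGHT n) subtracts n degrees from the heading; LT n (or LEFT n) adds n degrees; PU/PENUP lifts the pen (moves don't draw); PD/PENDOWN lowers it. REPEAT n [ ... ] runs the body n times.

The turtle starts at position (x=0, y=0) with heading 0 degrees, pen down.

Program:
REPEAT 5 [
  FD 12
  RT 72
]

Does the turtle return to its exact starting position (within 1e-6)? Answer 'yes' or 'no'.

Executing turtle program step by step:
Start: pos=(0,0), heading=0, pen down
REPEAT 5 [
  -- iteration 1/5 --
  FD 12: (0,0) -> (12,0) [heading=0, draw]
  RT 72: heading 0 -> 288
  -- iteration 2/5 --
  FD 12: (12,0) -> (15.708,-11.413) [heading=288, draw]
  RT 72: heading 288 -> 216
  -- iteration 3/5 --
  FD 12: (15.708,-11.413) -> (6,-18.466) [heading=216, draw]
  RT 72: heading 216 -> 144
  -- iteration 4/5 --
  FD 12: (6,-18.466) -> (-3.708,-11.413) [heading=144, draw]
  RT 72: heading 144 -> 72
  -- iteration 5/5 --
  FD 12: (-3.708,-11.413) -> (0,0) [heading=72, draw]
  RT 72: heading 72 -> 0
]
Final: pos=(0,0), heading=0, 5 segment(s) drawn

Start position: (0, 0)
Final position: (0, 0)
Distance = 0; < 1e-6 -> CLOSED

Answer: yes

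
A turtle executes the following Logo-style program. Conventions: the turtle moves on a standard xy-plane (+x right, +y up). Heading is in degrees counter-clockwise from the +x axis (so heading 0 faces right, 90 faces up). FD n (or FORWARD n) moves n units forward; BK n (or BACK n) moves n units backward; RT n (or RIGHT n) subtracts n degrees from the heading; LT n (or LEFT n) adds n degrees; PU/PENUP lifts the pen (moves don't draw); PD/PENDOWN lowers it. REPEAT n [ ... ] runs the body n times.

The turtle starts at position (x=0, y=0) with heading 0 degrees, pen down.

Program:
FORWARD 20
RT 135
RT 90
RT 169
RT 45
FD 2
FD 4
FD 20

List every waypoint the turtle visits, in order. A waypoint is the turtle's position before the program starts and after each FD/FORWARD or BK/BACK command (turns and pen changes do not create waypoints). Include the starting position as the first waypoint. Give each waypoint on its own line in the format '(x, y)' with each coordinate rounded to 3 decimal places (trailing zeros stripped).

Executing turtle program step by step:
Start: pos=(0,0), heading=0, pen down
FD 20: (0,0) -> (20,0) [heading=0, draw]
RT 135: heading 0 -> 225
RT 90: heading 225 -> 135
RT 169: heading 135 -> 326
RT 45: heading 326 -> 281
FD 2: (20,0) -> (20.382,-1.963) [heading=281, draw]
FD 4: (20.382,-1.963) -> (21.145,-5.89) [heading=281, draw]
FD 20: (21.145,-5.89) -> (24.961,-25.522) [heading=281, draw]
Final: pos=(24.961,-25.522), heading=281, 4 segment(s) drawn
Waypoints (5 total):
(0, 0)
(20, 0)
(20.382, -1.963)
(21.145, -5.89)
(24.961, -25.522)

Answer: (0, 0)
(20, 0)
(20.382, -1.963)
(21.145, -5.89)
(24.961, -25.522)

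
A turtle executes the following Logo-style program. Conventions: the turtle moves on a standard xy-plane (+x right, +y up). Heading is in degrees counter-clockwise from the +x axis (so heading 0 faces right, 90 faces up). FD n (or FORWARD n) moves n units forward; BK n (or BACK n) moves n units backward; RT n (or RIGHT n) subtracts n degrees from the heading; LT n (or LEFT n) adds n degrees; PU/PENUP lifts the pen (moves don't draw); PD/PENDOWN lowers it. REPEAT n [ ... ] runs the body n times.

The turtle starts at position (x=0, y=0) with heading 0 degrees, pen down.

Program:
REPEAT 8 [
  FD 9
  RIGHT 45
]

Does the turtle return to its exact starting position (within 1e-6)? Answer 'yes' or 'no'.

Answer: yes

Derivation:
Executing turtle program step by step:
Start: pos=(0,0), heading=0, pen down
REPEAT 8 [
  -- iteration 1/8 --
  FD 9: (0,0) -> (9,0) [heading=0, draw]
  RT 45: heading 0 -> 315
  -- iteration 2/8 --
  FD 9: (9,0) -> (15.364,-6.364) [heading=315, draw]
  RT 45: heading 315 -> 270
  -- iteration 3/8 --
  FD 9: (15.364,-6.364) -> (15.364,-15.364) [heading=270, draw]
  RT 45: heading 270 -> 225
  -- iteration 4/8 --
  FD 9: (15.364,-15.364) -> (9,-21.728) [heading=225, draw]
  RT 45: heading 225 -> 180
  -- iteration 5/8 --
  FD 9: (9,-21.728) -> (0,-21.728) [heading=180, draw]
  RT 45: heading 180 -> 135
  -- iteration 6/8 --
  FD 9: (0,-21.728) -> (-6.364,-15.364) [heading=135, draw]
  RT 45: heading 135 -> 90
  -- iteration 7/8 --
  FD 9: (-6.364,-15.364) -> (-6.364,-6.364) [heading=90, draw]
  RT 45: heading 90 -> 45
  -- iteration 8/8 --
  FD 9: (-6.364,-6.364) -> (0,0) [heading=45, draw]
  RT 45: heading 45 -> 0
]
Final: pos=(0,0), heading=0, 8 segment(s) drawn

Start position: (0, 0)
Final position: (0, 0)
Distance = 0; < 1e-6 -> CLOSED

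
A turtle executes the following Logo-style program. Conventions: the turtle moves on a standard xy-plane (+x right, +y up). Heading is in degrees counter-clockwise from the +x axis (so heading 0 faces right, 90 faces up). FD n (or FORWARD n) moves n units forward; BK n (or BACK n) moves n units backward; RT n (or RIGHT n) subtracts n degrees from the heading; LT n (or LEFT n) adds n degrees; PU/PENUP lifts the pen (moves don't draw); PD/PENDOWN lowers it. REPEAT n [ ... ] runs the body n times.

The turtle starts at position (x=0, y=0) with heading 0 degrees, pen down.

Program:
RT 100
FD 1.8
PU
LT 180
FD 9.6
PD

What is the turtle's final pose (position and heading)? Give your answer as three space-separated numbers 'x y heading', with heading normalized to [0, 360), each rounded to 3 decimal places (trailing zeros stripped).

Answer: 1.354 7.682 80

Derivation:
Executing turtle program step by step:
Start: pos=(0,0), heading=0, pen down
RT 100: heading 0 -> 260
FD 1.8: (0,0) -> (-0.313,-1.773) [heading=260, draw]
PU: pen up
LT 180: heading 260 -> 80
FD 9.6: (-0.313,-1.773) -> (1.354,7.682) [heading=80, move]
PD: pen down
Final: pos=(1.354,7.682), heading=80, 1 segment(s) drawn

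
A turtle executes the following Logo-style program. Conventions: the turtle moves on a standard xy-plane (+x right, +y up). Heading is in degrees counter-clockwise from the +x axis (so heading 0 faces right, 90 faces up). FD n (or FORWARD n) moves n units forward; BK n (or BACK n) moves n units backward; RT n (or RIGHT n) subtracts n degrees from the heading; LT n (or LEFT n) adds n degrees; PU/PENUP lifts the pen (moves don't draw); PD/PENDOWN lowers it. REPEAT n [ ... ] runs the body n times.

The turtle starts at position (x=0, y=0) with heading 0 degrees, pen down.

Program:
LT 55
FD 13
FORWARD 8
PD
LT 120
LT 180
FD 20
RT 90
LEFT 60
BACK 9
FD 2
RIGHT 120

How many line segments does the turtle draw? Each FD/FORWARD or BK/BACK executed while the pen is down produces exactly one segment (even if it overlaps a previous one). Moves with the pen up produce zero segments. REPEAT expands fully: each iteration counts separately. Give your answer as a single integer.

Answer: 5

Derivation:
Executing turtle program step by step:
Start: pos=(0,0), heading=0, pen down
LT 55: heading 0 -> 55
FD 13: (0,0) -> (7.456,10.649) [heading=55, draw]
FD 8: (7.456,10.649) -> (12.045,17.202) [heading=55, draw]
PD: pen down
LT 120: heading 55 -> 175
LT 180: heading 175 -> 355
FD 20: (12.045,17.202) -> (31.969,15.459) [heading=355, draw]
RT 90: heading 355 -> 265
LT 60: heading 265 -> 325
BK 9: (31.969,15.459) -> (24.597,20.621) [heading=325, draw]
FD 2: (24.597,20.621) -> (26.235,19.474) [heading=325, draw]
RT 120: heading 325 -> 205
Final: pos=(26.235,19.474), heading=205, 5 segment(s) drawn
Segments drawn: 5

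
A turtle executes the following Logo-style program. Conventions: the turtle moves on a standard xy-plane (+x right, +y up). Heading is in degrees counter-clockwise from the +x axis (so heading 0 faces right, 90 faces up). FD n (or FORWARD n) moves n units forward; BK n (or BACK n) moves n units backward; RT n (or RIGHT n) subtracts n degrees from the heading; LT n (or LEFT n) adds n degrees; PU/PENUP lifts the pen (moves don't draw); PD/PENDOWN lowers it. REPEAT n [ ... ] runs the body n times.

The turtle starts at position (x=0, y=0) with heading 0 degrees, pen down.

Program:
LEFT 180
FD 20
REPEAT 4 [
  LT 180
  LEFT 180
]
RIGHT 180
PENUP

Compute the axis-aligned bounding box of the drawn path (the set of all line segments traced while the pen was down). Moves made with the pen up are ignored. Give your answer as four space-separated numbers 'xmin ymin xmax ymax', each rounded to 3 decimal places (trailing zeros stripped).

Executing turtle program step by step:
Start: pos=(0,0), heading=0, pen down
LT 180: heading 0 -> 180
FD 20: (0,0) -> (-20,0) [heading=180, draw]
REPEAT 4 [
  -- iteration 1/4 --
  LT 180: heading 180 -> 0
  LT 180: heading 0 -> 180
  -- iteration 2/4 --
  LT 180: heading 180 -> 0
  LT 180: heading 0 -> 180
  -- iteration 3/4 --
  LT 180: heading 180 -> 0
  LT 180: heading 0 -> 180
  -- iteration 4/4 --
  LT 180: heading 180 -> 0
  LT 180: heading 0 -> 180
]
RT 180: heading 180 -> 0
PU: pen up
Final: pos=(-20,0), heading=0, 1 segment(s) drawn

Segment endpoints: x in {-20, 0}, y in {0, 0}
xmin=-20, ymin=0, xmax=0, ymax=0

Answer: -20 0 0 0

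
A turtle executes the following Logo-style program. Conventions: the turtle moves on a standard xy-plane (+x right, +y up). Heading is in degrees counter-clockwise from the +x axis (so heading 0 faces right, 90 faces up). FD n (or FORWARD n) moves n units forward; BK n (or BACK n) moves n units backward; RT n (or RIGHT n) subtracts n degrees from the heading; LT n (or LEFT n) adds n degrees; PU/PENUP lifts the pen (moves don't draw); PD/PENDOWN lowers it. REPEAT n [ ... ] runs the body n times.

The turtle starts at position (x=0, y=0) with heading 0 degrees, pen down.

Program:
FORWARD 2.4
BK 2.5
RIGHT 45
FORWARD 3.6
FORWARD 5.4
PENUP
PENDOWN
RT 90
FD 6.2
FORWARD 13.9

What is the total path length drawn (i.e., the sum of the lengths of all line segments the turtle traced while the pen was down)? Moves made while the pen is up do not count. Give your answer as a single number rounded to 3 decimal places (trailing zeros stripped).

Executing turtle program step by step:
Start: pos=(0,0), heading=0, pen down
FD 2.4: (0,0) -> (2.4,0) [heading=0, draw]
BK 2.5: (2.4,0) -> (-0.1,0) [heading=0, draw]
RT 45: heading 0 -> 315
FD 3.6: (-0.1,0) -> (2.446,-2.546) [heading=315, draw]
FD 5.4: (2.446,-2.546) -> (6.264,-6.364) [heading=315, draw]
PU: pen up
PD: pen down
RT 90: heading 315 -> 225
FD 6.2: (6.264,-6.364) -> (1.88,-10.748) [heading=225, draw]
FD 13.9: (1.88,-10.748) -> (-7.949,-20.577) [heading=225, draw]
Final: pos=(-7.949,-20.577), heading=225, 6 segment(s) drawn

Segment lengths:
  seg 1: (0,0) -> (2.4,0), length = 2.4
  seg 2: (2.4,0) -> (-0.1,0), length = 2.5
  seg 3: (-0.1,0) -> (2.446,-2.546), length = 3.6
  seg 4: (2.446,-2.546) -> (6.264,-6.364), length = 5.4
  seg 5: (6.264,-6.364) -> (1.88,-10.748), length = 6.2
  seg 6: (1.88,-10.748) -> (-7.949,-20.577), length = 13.9
Total = 34

Answer: 34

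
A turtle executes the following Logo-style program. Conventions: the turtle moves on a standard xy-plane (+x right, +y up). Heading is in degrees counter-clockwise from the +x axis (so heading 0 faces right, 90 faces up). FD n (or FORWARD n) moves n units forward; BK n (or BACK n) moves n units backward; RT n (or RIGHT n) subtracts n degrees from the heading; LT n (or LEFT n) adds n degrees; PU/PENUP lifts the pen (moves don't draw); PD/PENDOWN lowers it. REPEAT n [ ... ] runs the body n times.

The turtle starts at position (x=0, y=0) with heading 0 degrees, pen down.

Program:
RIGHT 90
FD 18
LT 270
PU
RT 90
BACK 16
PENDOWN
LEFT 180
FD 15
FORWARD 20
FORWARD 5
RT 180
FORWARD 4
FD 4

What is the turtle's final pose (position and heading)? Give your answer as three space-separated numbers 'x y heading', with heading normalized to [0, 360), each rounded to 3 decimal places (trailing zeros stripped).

Answer: 0 -66 90

Derivation:
Executing turtle program step by step:
Start: pos=(0,0), heading=0, pen down
RT 90: heading 0 -> 270
FD 18: (0,0) -> (0,-18) [heading=270, draw]
LT 270: heading 270 -> 180
PU: pen up
RT 90: heading 180 -> 90
BK 16: (0,-18) -> (0,-34) [heading=90, move]
PD: pen down
LT 180: heading 90 -> 270
FD 15: (0,-34) -> (0,-49) [heading=270, draw]
FD 20: (0,-49) -> (0,-69) [heading=270, draw]
FD 5: (0,-69) -> (0,-74) [heading=270, draw]
RT 180: heading 270 -> 90
FD 4: (0,-74) -> (0,-70) [heading=90, draw]
FD 4: (0,-70) -> (0,-66) [heading=90, draw]
Final: pos=(0,-66), heading=90, 6 segment(s) drawn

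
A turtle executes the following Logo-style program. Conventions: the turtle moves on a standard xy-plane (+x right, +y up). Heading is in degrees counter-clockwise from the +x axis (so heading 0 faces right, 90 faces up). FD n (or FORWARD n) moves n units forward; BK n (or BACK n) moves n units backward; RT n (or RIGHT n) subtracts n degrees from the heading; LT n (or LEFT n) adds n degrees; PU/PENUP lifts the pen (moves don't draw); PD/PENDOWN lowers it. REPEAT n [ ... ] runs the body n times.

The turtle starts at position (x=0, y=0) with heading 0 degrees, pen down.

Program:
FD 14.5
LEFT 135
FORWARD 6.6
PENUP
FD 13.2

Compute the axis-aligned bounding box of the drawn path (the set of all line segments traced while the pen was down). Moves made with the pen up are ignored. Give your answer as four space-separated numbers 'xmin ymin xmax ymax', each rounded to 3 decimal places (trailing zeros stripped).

Answer: 0 0 14.5 4.667

Derivation:
Executing turtle program step by step:
Start: pos=(0,0), heading=0, pen down
FD 14.5: (0,0) -> (14.5,0) [heading=0, draw]
LT 135: heading 0 -> 135
FD 6.6: (14.5,0) -> (9.833,4.667) [heading=135, draw]
PU: pen up
FD 13.2: (9.833,4.667) -> (0.499,14.001) [heading=135, move]
Final: pos=(0.499,14.001), heading=135, 2 segment(s) drawn

Segment endpoints: x in {0, 9.833, 14.5}, y in {0, 4.667}
xmin=0, ymin=0, xmax=14.5, ymax=4.667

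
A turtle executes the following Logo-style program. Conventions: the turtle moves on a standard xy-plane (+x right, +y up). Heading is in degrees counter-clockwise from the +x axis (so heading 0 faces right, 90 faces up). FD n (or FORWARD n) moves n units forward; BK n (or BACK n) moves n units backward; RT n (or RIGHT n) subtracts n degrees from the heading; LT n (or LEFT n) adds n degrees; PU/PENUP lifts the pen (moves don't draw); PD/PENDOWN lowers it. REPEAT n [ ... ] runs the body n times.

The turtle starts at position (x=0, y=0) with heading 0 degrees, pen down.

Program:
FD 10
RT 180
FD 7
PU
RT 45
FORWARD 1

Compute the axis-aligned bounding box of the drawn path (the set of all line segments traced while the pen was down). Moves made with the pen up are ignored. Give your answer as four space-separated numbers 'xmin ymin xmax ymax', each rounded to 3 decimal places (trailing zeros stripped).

Executing turtle program step by step:
Start: pos=(0,0), heading=0, pen down
FD 10: (0,0) -> (10,0) [heading=0, draw]
RT 180: heading 0 -> 180
FD 7: (10,0) -> (3,0) [heading=180, draw]
PU: pen up
RT 45: heading 180 -> 135
FD 1: (3,0) -> (2.293,0.707) [heading=135, move]
Final: pos=(2.293,0.707), heading=135, 2 segment(s) drawn

Segment endpoints: x in {0, 3, 10}, y in {0, 0}
xmin=0, ymin=0, xmax=10, ymax=0

Answer: 0 0 10 0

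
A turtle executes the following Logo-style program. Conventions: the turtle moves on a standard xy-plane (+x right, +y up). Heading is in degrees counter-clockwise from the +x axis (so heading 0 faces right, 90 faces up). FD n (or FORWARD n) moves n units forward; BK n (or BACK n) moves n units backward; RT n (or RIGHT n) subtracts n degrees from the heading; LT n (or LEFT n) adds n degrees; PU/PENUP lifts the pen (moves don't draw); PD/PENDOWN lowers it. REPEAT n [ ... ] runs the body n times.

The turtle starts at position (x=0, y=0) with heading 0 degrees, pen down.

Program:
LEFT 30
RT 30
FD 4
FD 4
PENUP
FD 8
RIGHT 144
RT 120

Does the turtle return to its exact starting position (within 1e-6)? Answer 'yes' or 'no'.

Executing turtle program step by step:
Start: pos=(0,0), heading=0, pen down
LT 30: heading 0 -> 30
RT 30: heading 30 -> 0
FD 4: (0,0) -> (4,0) [heading=0, draw]
FD 4: (4,0) -> (8,0) [heading=0, draw]
PU: pen up
FD 8: (8,0) -> (16,0) [heading=0, move]
RT 144: heading 0 -> 216
RT 120: heading 216 -> 96
Final: pos=(16,0), heading=96, 2 segment(s) drawn

Start position: (0, 0)
Final position: (16, 0)
Distance = 16; >= 1e-6 -> NOT closed

Answer: no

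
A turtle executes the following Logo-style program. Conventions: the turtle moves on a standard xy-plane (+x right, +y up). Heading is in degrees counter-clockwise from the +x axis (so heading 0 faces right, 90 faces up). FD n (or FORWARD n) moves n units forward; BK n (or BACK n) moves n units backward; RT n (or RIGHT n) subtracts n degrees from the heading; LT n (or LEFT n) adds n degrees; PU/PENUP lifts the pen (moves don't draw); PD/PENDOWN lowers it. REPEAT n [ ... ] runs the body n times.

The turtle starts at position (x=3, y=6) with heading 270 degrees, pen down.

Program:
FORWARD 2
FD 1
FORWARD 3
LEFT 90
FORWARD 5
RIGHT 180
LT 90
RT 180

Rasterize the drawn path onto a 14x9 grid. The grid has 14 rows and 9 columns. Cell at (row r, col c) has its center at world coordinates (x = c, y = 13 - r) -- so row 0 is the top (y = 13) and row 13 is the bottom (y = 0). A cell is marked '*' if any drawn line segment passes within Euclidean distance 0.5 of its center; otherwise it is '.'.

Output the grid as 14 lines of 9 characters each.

Segment 0: (3,6) -> (3,4)
Segment 1: (3,4) -> (3,3)
Segment 2: (3,3) -> (3,0)
Segment 3: (3,0) -> (8,-0)

Answer: .........
.........
.........
.........
.........
.........
.........
...*.....
...*.....
...*.....
...*.....
...*.....
...*.....
...******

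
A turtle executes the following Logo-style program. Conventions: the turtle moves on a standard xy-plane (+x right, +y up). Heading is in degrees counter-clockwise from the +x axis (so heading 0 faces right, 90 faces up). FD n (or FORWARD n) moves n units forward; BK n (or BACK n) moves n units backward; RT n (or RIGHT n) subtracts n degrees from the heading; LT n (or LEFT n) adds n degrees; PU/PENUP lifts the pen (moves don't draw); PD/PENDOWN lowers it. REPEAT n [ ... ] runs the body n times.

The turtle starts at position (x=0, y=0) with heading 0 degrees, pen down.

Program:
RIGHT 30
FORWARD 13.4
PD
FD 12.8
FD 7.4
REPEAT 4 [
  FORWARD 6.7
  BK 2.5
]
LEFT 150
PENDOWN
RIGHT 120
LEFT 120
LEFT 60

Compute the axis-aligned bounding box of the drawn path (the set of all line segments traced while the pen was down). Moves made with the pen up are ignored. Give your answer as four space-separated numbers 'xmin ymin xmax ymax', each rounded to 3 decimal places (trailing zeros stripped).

Answer: 0 -26.45 45.813 0

Derivation:
Executing turtle program step by step:
Start: pos=(0,0), heading=0, pen down
RT 30: heading 0 -> 330
FD 13.4: (0,0) -> (11.605,-6.7) [heading=330, draw]
PD: pen down
FD 12.8: (11.605,-6.7) -> (22.69,-13.1) [heading=330, draw]
FD 7.4: (22.69,-13.1) -> (29.098,-16.8) [heading=330, draw]
REPEAT 4 [
  -- iteration 1/4 --
  FD 6.7: (29.098,-16.8) -> (34.901,-20.15) [heading=330, draw]
  BK 2.5: (34.901,-20.15) -> (32.736,-18.9) [heading=330, draw]
  -- iteration 2/4 --
  FD 6.7: (32.736,-18.9) -> (38.538,-22.25) [heading=330, draw]
  BK 2.5: (38.538,-22.25) -> (36.373,-21) [heading=330, draw]
  -- iteration 3/4 --
  FD 6.7: (36.373,-21) -> (42.175,-24.35) [heading=330, draw]
  BK 2.5: (42.175,-24.35) -> (40.01,-23.1) [heading=330, draw]
  -- iteration 4/4 --
  FD 6.7: (40.01,-23.1) -> (45.813,-26.45) [heading=330, draw]
  BK 2.5: (45.813,-26.45) -> (43.648,-25.2) [heading=330, draw]
]
LT 150: heading 330 -> 120
PD: pen down
RT 120: heading 120 -> 0
LT 120: heading 0 -> 120
LT 60: heading 120 -> 180
Final: pos=(43.648,-25.2), heading=180, 11 segment(s) drawn

Segment endpoints: x in {0, 11.605, 22.69, 29.098, 32.736, 34.901, 36.373, 38.538, 40.01, 42.175, 43.648, 45.813}, y in {-26.45, -25.2, -24.35, -23.1, -22.25, -21, -20.15, -18.9, -16.8, -13.1, -6.7, 0}
xmin=0, ymin=-26.45, xmax=45.813, ymax=0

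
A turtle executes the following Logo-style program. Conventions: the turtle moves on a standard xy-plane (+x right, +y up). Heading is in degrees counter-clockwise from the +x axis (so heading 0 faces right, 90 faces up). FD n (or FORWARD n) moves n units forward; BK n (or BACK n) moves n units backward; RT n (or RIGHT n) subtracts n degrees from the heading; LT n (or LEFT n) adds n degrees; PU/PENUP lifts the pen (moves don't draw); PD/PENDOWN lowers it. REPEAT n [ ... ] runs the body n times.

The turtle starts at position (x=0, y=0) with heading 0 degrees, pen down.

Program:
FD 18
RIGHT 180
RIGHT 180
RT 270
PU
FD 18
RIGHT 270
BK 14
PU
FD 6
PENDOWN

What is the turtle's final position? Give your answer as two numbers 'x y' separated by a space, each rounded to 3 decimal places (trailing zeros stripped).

Executing turtle program step by step:
Start: pos=(0,0), heading=0, pen down
FD 18: (0,0) -> (18,0) [heading=0, draw]
RT 180: heading 0 -> 180
RT 180: heading 180 -> 0
RT 270: heading 0 -> 90
PU: pen up
FD 18: (18,0) -> (18,18) [heading=90, move]
RT 270: heading 90 -> 180
BK 14: (18,18) -> (32,18) [heading=180, move]
PU: pen up
FD 6: (32,18) -> (26,18) [heading=180, move]
PD: pen down
Final: pos=(26,18), heading=180, 1 segment(s) drawn

Answer: 26 18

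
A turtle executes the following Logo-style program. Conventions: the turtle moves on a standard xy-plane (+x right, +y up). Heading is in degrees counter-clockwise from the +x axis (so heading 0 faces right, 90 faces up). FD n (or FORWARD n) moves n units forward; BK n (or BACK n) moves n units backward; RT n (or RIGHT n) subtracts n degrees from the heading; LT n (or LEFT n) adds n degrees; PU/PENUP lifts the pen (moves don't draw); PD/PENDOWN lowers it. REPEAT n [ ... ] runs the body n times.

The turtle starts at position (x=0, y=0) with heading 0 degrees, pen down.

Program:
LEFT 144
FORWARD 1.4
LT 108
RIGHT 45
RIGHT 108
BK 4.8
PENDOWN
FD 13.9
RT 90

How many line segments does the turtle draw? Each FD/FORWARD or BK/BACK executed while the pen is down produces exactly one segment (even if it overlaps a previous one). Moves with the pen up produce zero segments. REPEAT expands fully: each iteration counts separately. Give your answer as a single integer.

Executing turtle program step by step:
Start: pos=(0,0), heading=0, pen down
LT 144: heading 0 -> 144
FD 1.4: (0,0) -> (-1.133,0.823) [heading=144, draw]
LT 108: heading 144 -> 252
RT 45: heading 252 -> 207
RT 108: heading 207 -> 99
BK 4.8: (-1.133,0.823) -> (-0.382,-3.918) [heading=99, draw]
PD: pen down
FD 13.9: (-0.382,-3.918) -> (-2.556,9.811) [heading=99, draw]
RT 90: heading 99 -> 9
Final: pos=(-2.556,9.811), heading=9, 3 segment(s) drawn
Segments drawn: 3

Answer: 3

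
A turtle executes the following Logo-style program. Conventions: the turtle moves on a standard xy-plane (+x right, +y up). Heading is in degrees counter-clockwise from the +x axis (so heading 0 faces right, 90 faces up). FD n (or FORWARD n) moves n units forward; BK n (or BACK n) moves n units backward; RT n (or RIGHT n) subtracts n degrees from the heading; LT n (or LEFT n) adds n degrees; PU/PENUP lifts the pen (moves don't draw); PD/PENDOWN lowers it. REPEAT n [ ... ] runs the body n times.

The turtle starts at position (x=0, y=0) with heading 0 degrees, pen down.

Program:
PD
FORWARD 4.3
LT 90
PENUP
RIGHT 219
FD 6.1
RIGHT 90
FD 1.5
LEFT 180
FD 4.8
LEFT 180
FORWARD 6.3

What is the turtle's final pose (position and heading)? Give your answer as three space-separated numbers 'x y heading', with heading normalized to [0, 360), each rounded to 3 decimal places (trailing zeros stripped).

Executing turtle program step by step:
Start: pos=(0,0), heading=0, pen down
PD: pen down
FD 4.3: (0,0) -> (4.3,0) [heading=0, draw]
LT 90: heading 0 -> 90
PU: pen up
RT 219: heading 90 -> 231
FD 6.1: (4.3,0) -> (0.461,-4.741) [heading=231, move]
RT 90: heading 231 -> 141
FD 1.5: (0.461,-4.741) -> (-0.705,-3.797) [heading=141, move]
LT 180: heading 141 -> 321
FD 4.8: (-0.705,-3.797) -> (3.026,-6.817) [heading=321, move]
LT 180: heading 321 -> 141
FD 6.3: (3.026,-6.817) -> (-1.87,-2.853) [heading=141, move]
Final: pos=(-1.87,-2.853), heading=141, 1 segment(s) drawn

Answer: -1.87 -2.853 141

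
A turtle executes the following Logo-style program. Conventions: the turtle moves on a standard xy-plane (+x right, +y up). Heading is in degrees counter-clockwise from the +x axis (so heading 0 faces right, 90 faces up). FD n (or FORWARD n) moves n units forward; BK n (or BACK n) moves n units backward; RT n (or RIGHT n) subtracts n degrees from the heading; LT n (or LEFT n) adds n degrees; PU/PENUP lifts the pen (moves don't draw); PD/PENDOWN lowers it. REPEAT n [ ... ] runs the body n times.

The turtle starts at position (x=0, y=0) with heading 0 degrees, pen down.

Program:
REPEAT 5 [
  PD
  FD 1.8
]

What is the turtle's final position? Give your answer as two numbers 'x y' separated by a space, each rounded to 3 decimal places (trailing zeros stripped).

Executing turtle program step by step:
Start: pos=(0,0), heading=0, pen down
REPEAT 5 [
  -- iteration 1/5 --
  PD: pen down
  FD 1.8: (0,0) -> (1.8,0) [heading=0, draw]
  -- iteration 2/5 --
  PD: pen down
  FD 1.8: (1.8,0) -> (3.6,0) [heading=0, draw]
  -- iteration 3/5 --
  PD: pen down
  FD 1.8: (3.6,0) -> (5.4,0) [heading=0, draw]
  -- iteration 4/5 --
  PD: pen down
  FD 1.8: (5.4,0) -> (7.2,0) [heading=0, draw]
  -- iteration 5/5 --
  PD: pen down
  FD 1.8: (7.2,0) -> (9,0) [heading=0, draw]
]
Final: pos=(9,0), heading=0, 5 segment(s) drawn

Answer: 9 0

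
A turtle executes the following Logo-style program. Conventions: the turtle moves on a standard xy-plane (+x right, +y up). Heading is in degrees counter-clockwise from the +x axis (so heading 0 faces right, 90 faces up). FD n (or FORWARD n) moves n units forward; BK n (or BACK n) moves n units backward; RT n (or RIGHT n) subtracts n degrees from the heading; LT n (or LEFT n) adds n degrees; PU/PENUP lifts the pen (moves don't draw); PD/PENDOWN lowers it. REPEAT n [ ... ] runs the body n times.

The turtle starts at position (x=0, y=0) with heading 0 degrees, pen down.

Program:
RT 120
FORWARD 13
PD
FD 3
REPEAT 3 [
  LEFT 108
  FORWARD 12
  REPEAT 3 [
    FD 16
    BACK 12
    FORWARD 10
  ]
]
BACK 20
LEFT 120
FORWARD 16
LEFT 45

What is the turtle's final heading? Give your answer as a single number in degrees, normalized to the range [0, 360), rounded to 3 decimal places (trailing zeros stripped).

Executing turtle program step by step:
Start: pos=(0,0), heading=0, pen down
RT 120: heading 0 -> 240
FD 13: (0,0) -> (-6.5,-11.258) [heading=240, draw]
PD: pen down
FD 3: (-6.5,-11.258) -> (-8,-13.856) [heading=240, draw]
REPEAT 3 [
  -- iteration 1/3 --
  LT 108: heading 240 -> 348
  FD 12: (-8,-13.856) -> (3.738,-16.351) [heading=348, draw]
  REPEAT 3 [
    -- iteration 1/3 --
    FD 16: (3.738,-16.351) -> (19.388,-19.678) [heading=348, draw]
    BK 12: (19.388,-19.678) -> (7.65,-17.183) [heading=348, draw]
    FD 10: (7.65,-17.183) -> (17.432,-19.262) [heading=348, draw]
    -- iteration 2/3 --
    FD 16: (17.432,-19.262) -> (33.082,-22.589) [heading=348, draw]
    BK 12: (33.082,-22.589) -> (21.344,-20.094) [heading=348, draw]
    FD 10: (21.344,-20.094) -> (31.126,-22.173) [heading=348, draw]
    -- iteration 3/3 --
    FD 16: (31.126,-22.173) -> (46.776,-25.499) [heading=348, draw]
    BK 12: (46.776,-25.499) -> (35.038,-23.005) [heading=348, draw]
    FD 10: (35.038,-23.005) -> (44.82,-25.084) [heading=348, draw]
  ]
  -- iteration 2/3 --
  LT 108: heading 348 -> 96
  FD 12: (44.82,-25.084) -> (43.566,-13.149) [heading=96, draw]
  REPEAT 3 [
    -- iteration 1/3 --
    FD 16: (43.566,-13.149) -> (41.893,2.763) [heading=96, draw]
    BK 12: (41.893,2.763) -> (43.148,-9.171) [heading=96, draw]
    FD 10: (43.148,-9.171) -> (42.102,0.774) [heading=96, draw]
    -- iteration 2/3 --
    FD 16: (42.102,0.774) -> (40.43,16.686) [heading=96, draw]
    BK 12: (40.43,16.686) -> (41.684,4.752) [heading=96, draw]
    FD 10: (41.684,4.752) -> (40.639,14.697) [heading=96, draw]
    -- iteration 3/3 --
    FD 16: (40.639,14.697) -> (38.966,30.61) [heading=96, draw]
    BK 12: (38.966,30.61) -> (40.221,18.675) [heading=96, draw]
    FD 10: (40.221,18.675) -> (39.175,28.621) [heading=96, draw]
  ]
  -- iteration 3/3 --
  LT 108: heading 96 -> 204
  FD 12: (39.175,28.621) -> (28.213,23.74) [heading=204, draw]
  REPEAT 3 [
    -- iteration 1/3 --
    FD 16: (28.213,23.74) -> (13.596,17.232) [heading=204, draw]
    BK 12: (13.596,17.232) -> (24.559,22.113) [heading=204, draw]
    FD 10: (24.559,22.113) -> (15.423,18.045) [heading=204, draw]
    -- iteration 2/3 --
    FD 16: (15.423,18.045) -> (0.807,11.538) [heading=204, draw]
    BK 12: (0.807,11.538) -> (11.769,16.418) [heading=204, draw]
    FD 10: (11.769,16.418) -> (2.634,12.351) [heading=204, draw]
    -- iteration 3/3 --
    FD 16: (2.634,12.351) -> (-11.983,5.843) [heading=204, draw]
    BK 12: (-11.983,5.843) -> (-1.021,10.724) [heading=204, draw]
    FD 10: (-1.021,10.724) -> (-10.156,6.657) [heading=204, draw]
  ]
]
BK 20: (-10.156,6.657) -> (8.115,14.791) [heading=204, draw]
LT 120: heading 204 -> 324
FD 16: (8.115,14.791) -> (21.059,5.387) [heading=324, draw]
LT 45: heading 324 -> 9
Final: pos=(21.059,5.387), heading=9, 34 segment(s) drawn

Answer: 9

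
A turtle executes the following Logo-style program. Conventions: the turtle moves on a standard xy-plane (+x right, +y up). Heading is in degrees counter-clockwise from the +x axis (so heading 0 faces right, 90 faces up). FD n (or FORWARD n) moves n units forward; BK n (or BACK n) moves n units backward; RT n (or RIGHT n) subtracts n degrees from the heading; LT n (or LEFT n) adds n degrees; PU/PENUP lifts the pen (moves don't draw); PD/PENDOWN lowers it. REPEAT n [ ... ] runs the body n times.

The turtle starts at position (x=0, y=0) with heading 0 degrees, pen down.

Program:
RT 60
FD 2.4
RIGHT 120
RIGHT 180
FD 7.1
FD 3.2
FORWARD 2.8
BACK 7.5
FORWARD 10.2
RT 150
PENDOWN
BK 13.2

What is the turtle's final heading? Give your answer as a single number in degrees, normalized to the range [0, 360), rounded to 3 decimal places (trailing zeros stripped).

Answer: 210

Derivation:
Executing turtle program step by step:
Start: pos=(0,0), heading=0, pen down
RT 60: heading 0 -> 300
FD 2.4: (0,0) -> (1.2,-2.078) [heading=300, draw]
RT 120: heading 300 -> 180
RT 180: heading 180 -> 0
FD 7.1: (1.2,-2.078) -> (8.3,-2.078) [heading=0, draw]
FD 3.2: (8.3,-2.078) -> (11.5,-2.078) [heading=0, draw]
FD 2.8: (11.5,-2.078) -> (14.3,-2.078) [heading=0, draw]
BK 7.5: (14.3,-2.078) -> (6.8,-2.078) [heading=0, draw]
FD 10.2: (6.8,-2.078) -> (17,-2.078) [heading=0, draw]
RT 150: heading 0 -> 210
PD: pen down
BK 13.2: (17,-2.078) -> (28.432,4.522) [heading=210, draw]
Final: pos=(28.432,4.522), heading=210, 7 segment(s) drawn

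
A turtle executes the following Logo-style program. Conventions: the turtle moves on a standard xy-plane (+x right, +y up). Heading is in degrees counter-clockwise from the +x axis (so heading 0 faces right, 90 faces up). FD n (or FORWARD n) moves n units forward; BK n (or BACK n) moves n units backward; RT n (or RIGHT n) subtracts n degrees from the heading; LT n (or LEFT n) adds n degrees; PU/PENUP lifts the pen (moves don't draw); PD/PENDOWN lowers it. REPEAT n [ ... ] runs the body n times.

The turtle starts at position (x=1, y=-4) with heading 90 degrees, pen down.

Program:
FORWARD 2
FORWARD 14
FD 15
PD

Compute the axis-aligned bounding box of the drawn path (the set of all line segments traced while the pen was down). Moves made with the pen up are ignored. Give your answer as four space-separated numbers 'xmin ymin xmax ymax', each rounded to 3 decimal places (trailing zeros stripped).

Executing turtle program step by step:
Start: pos=(1,-4), heading=90, pen down
FD 2: (1,-4) -> (1,-2) [heading=90, draw]
FD 14: (1,-2) -> (1,12) [heading=90, draw]
FD 15: (1,12) -> (1,27) [heading=90, draw]
PD: pen down
Final: pos=(1,27), heading=90, 3 segment(s) drawn

Segment endpoints: x in {1, 1, 1, 1}, y in {-4, -2, 12, 27}
xmin=1, ymin=-4, xmax=1, ymax=27

Answer: 1 -4 1 27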